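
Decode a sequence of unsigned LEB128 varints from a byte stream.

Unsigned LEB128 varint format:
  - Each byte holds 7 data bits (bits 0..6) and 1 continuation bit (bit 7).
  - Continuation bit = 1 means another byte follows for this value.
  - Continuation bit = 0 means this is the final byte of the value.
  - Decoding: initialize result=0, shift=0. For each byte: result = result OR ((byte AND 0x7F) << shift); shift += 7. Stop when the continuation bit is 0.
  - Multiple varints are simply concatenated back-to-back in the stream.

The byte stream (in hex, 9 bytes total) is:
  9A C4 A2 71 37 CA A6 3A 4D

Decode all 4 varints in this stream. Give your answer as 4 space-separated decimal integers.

Answer: 237543962 55 955210 77

Derivation:
  byte[0]=0x9A cont=1 payload=0x1A=26: acc |= 26<<0 -> acc=26 shift=7
  byte[1]=0xC4 cont=1 payload=0x44=68: acc |= 68<<7 -> acc=8730 shift=14
  byte[2]=0xA2 cont=1 payload=0x22=34: acc |= 34<<14 -> acc=565786 shift=21
  byte[3]=0x71 cont=0 payload=0x71=113: acc |= 113<<21 -> acc=237543962 shift=28 [end]
Varint 1: bytes[0:4] = 9A C4 A2 71 -> value 237543962 (4 byte(s))
  byte[4]=0x37 cont=0 payload=0x37=55: acc |= 55<<0 -> acc=55 shift=7 [end]
Varint 2: bytes[4:5] = 37 -> value 55 (1 byte(s))
  byte[5]=0xCA cont=1 payload=0x4A=74: acc |= 74<<0 -> acc=74 shift=7
  byte[6]=0xA6 cont=1 payload=0x26=38: acc |= 38<<7 -> acc=4938 shift=14
  byte[7]=0x3A cont=0 payload=0x3A=58: acc |= 58<<14 -> acc=955210 shift=21 [end]
Varint 3: bytes[5:8] = CA A6 3A -> value 955210 (3 byte(s))
  byte[8]=0x4D cont=0 payload=0x4D=77: acc |= 77<<0 -> acc=77 shift=7 [end]
Varint 4: bytes[8:9] = 4D -> value 77 (1 byte(s))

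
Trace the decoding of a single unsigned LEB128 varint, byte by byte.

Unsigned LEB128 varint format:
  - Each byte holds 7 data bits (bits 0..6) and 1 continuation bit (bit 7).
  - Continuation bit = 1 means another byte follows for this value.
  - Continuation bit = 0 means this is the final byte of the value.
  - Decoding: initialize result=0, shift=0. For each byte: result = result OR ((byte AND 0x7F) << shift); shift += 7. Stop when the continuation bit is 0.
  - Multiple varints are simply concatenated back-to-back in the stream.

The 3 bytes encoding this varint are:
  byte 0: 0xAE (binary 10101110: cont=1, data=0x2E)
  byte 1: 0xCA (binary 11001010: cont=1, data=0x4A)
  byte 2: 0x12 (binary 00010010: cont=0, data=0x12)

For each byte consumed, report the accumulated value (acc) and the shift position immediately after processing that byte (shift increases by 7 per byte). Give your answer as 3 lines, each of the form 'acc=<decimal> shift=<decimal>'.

Answer: acc=46 shift=7
acc=9518 shift=14
acc=304430 shift=21

Derivation:
byte 0=0xAE: payload=0x2E=46, contrib = 46<<0 = 46; acc -> 46, shift -> 7
byte 1=0xCA: payload=0x4A=74, contrib = 74<<7 = 9472; acc -> 9518, shift -> 14
byte 2=0x12: payload=0x12=18, contrib = 18<<14 = 294912; acc -> 304430, shift -> 21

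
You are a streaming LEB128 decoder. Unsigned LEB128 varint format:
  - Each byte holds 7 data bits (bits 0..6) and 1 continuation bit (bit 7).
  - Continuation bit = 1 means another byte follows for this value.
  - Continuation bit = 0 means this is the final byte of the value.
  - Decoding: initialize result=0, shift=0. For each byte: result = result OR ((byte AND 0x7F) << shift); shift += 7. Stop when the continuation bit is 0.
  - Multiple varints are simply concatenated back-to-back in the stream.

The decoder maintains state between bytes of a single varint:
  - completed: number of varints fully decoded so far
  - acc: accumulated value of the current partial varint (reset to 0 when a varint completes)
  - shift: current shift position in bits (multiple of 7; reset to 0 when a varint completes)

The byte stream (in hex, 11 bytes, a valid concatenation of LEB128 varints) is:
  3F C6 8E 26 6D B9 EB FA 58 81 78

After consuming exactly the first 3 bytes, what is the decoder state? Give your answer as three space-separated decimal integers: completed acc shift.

Answer: 1 1862 14

Derivation:
byte[0]=0x3F cont=0 payload=0x3F: varint #1 complete (value=63); reset -> completed=1 acc=0 shift=0
byte[1]=0xC6 cont=1 payload=0x46: acc |= 70<<0 -> completed=1 acc=70 shift=7
byte[2]=0x8E cont=1 payload=0x0E: acc |= 14<<7 -> completed=1 acc=1862 shift=14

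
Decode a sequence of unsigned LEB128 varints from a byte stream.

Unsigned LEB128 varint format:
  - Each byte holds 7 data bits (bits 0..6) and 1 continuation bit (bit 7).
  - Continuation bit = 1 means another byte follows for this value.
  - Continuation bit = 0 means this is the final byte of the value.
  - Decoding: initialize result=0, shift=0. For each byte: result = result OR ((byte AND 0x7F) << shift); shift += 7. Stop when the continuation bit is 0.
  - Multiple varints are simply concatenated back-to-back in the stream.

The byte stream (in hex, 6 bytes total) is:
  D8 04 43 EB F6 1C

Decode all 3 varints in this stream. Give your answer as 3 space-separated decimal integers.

Answer: 600 67 473963

Derivation:
  byte[0]=0xD8 cont=1 payload=0x58=88: acc |= 88<<0 -> acc=88 shift=7
  byte[1]=0x04 cont=0 payload=0x04=4: acc |= 4<<7 -> acc=600 shift=14 [end]
Varint 1: bytes[0:2] = D8 04 -> value 600 (2 byte(s))
  byte[2]=0x43 cont=0 payload=0x43=67: acc |= 67<<0 -> acc=67 shift=7 [end]
Varint 2: bytes[2:3] = 43 -> value 67 (1 byte(s))
  byte[3]=0xEB cont=1 payload=0x6B=107: acc |= 107<<0 -> acc=107 shift=7
  byte[4]=0xF6 cont=1 payload=0x76=118: acc |= 118<<7 -> acc=15211 shift=14
  byte[5]=0x1C cont=0 payload=0x1C=28: acc |= 28<<14 -> acc=473963 shift=21 [end]
Varint 3: bytes[3:6] = EB F6 1C -> value 473963 (3 byte(s))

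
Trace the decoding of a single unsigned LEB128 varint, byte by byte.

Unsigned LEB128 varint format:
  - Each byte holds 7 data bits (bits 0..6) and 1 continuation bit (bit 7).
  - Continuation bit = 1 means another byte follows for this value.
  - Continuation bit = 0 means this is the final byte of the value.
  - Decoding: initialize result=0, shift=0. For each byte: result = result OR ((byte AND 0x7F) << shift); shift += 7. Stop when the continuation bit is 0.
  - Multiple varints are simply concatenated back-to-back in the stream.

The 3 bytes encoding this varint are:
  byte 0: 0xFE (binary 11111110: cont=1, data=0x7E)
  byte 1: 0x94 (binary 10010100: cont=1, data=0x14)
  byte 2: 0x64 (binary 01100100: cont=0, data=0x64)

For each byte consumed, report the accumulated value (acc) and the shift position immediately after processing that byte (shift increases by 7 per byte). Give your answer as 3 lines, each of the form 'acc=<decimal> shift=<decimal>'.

Answer: acc=126 shift=7
acc=2686 shift=14
acc=1641086 shift=21

Derivation:
byte 0=0xFE: payload=0x7E=126, contrib = 126<<0 = 126; acc -> 126, shift -> 7
byte 1=0x94: payload=0x14=20, contrib = 20<<7 = 2560; acc -> 2686, shift -> 14
byte 2=0x64: payload=0x64=100, contrib = 100<<14 = 1638400; acc -> 1641086, shift -> 21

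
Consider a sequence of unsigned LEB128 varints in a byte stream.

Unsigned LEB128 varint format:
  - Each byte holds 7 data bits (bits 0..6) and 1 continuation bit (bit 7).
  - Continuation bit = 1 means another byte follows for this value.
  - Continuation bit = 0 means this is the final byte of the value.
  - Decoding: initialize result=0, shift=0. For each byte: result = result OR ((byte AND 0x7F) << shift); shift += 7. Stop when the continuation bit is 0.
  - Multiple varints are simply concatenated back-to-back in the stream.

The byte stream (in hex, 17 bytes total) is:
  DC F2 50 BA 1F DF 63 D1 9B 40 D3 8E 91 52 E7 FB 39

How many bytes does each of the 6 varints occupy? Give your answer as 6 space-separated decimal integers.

  byte[0]=0xDC cont=1 payload=0x5C=92: acc |= 92<<0 -> acc=92 shift=7
  byte[1]=0xF2 cont=1 payload=0x72=114: acc |= 114<<7 -> acc=14684 shift=14
  byte[2]=0x50 cont=0 payload=0x50=80: acc |= 80<<14 -> acc=1325404 shift=21 [end]
Varint 1: bytes[0:3] = DC F2 50 -> value 1325404 (3 byte(s))
  byte[3]=0xBA cont=1 payload=0x3A=58: acc |= 58<<0 -> acc=58 shift=7
  byte[4]=0x1F cont=0 payload=0x1F=31: acc |= 31<<7 -> acc=4026 shift=14 [end]
Varint 2: bytes[3:5] = BA 1F -> value 4026 (2 byte(s))
  byte[5]=0xDF cont=1 payload=0x5F=95: acc |= 95<<0 -> acc=95 shift=7
  byte[6]=0x63 cont=0 payload=0x63=99: acc |= 99<<7 -> acc=12767 shift=14 [end]
Varint 3: bytes[5:7] = DF 63 -> value 12767 (2 byte(s))
  byte[7]=0xD1 cont=1 payload=0x51=81: acc |= 81<<0 -> acc=81 shift=7
  byte[8]=0x9B cont=1 payload=0x1B=27: acc |= 27<<7 -> acc=3537 shift=14
  byte[9]=0x40 cont=0 payload=0x40=64: acc |= 64<<14 -> acc=1052113 shift=21 [end]
Varint 4: bytes[7:10] = D1 9B 40 -> value 1052113 (3 byte(s))
  byte[10]=0xD3 cont=1 payload=0x53=83: acc |= 83<<0 -> acc=83 shift=7
  byte[11]=0x8E cont=1 payload=0x0E=14: acc |= 14<<7 -> acc=1875 shift=14
  byte[12]=0x91 cont=1 payload=0x11=17: acc |= 17<<14 -> acc=280403 shift=21
  byte[13]=0x52 cont=0 payload=0x52=82: acc |= 82<<21 -> acc=172246867 shift=28 [end]
Varint 5: bytes[10:14] = D3 8E 91 52 -> value 172246867 (4 byte(s))
  byte[14]=0xE7 cont=1 payload=0x67=103: acc |= 103<<0 -> acc=103 shift=7
  byte[15]=0xFB cont=1 payload=0x7B=123: acc |= 123<<7 -> acc=15847 shift=14
  byte[16]=0x39 cont=0 payload=0x39=57: acc |= 57<<14 -> acc=949735 shift=21 [end]
Varint 6: bytes[14:17] = E7 FB 39 -> value 949735 (3 byte(s))

Answer: 3 2 2 3 4 3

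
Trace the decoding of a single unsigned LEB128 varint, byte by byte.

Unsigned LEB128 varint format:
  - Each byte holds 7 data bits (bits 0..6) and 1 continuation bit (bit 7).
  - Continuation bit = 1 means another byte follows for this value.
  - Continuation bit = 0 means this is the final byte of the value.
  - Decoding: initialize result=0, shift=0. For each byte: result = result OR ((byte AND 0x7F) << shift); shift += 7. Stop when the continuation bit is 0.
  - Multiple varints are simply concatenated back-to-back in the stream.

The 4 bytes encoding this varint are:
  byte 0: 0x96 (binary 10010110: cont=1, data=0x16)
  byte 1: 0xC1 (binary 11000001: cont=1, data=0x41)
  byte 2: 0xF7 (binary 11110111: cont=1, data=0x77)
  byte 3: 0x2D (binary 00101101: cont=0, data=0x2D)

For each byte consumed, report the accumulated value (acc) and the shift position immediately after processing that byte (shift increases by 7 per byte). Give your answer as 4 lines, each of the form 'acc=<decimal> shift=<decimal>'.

byte 0=0x96: payload=0x16=22, contrib = 22<<0 = 22; acc -> 22, shift -> 7
byte 1=0xC1: payload=0x41=65, contrib = 65<<7 = 8320; acc -> 8342, shift -> 14
byte 2=0xF7: payload=0x77=119, contrib = 119<<14 = 1949696; acc -> 1958038, shift -> 21
byte 3=0x2D: payload=0x2D=45, contrib = 45<<21 = 94371840; acc -> 96329878, shift -> 28

Answer: acc=22 shift=7
acc=8342 shift=14
acc=1958038 shift=21
acc=96329878 shift=28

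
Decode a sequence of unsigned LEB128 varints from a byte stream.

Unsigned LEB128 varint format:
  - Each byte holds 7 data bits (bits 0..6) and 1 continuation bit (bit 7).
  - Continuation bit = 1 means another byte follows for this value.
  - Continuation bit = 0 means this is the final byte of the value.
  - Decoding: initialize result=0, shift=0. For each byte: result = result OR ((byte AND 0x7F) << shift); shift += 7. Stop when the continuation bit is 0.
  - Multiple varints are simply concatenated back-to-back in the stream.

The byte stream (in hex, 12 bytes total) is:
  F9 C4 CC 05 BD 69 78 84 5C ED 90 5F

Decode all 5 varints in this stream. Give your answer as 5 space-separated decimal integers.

Answer: 11739769 13501 120 11780 1558637

Derivation:
  byte[0]=0xF9 cont=1 payload=0x79=121: acc |= 121<<0 -> acc=121 shift=7
  byte[1]=0xC4 cont=1 payload=0x44=68: acc |= 68<<7 -> acc=8825 shift=14
  byte[2]=0xCC cont=1 payload=0x4C=76: acc |= 76<<14 -> acc=1254009 shift=21
  byte[3]=0x05 cont=0 payload=0x05=5: acc |= 5<<21 -> acc=11739769 shift=28 [end]
Varint 1: bytes[0:4] = F9 C4 CC 05 -> value 11739769 (4 byte(s))
  byte[4]=0xBD cont=1 payload=0x3D=61: acc |= 61<<0 -> acc=61 shift=7
  byte[5]=0x69 cont=0 payload=0x69=105: acc |= 105<<7 -> acc=13501 shift=14 [end]
Varint 2: bytes[4:6] = BD 69 -> value 13501 (2 byte(s))
  byte[6]=0x78 cont=0 payload=0x78=120: acc |= 120<<0 -> acc=120 shift=7 [end]
Varint 3: bytes[6:7] = 78 -> value 120 (1 byte(s))
  byte[7]=0x84 cont=1 payload=0x04=4: acc |= 4<<0 -> acc=4 shift=7
  byte[8]=0x5C cont=0 payload=0x5C=92: acc |= 92<<7 -> acc=11780 shift=14 [end]
Varint 4: bytes[7:9] = 84 5C -> value 11780 (2 byte(s))
  byte[9]=0xED cont=1 payload=0x6D=109: acc |= 109<<0 -> acc=109 shift=7
  byte[10]=0x90 cont=1 payload=0x10=16: acc |= 16<<7 -> acc=2157 shift=14
  byte[11]=0x5F cont=0 payload=0x5F=95: acc |= 95<<14 -> acc=1558637 shift=21 [end]
Varint 5: bytes[9:12] = ED 90 5F -> value 1558637 (3 byte(s))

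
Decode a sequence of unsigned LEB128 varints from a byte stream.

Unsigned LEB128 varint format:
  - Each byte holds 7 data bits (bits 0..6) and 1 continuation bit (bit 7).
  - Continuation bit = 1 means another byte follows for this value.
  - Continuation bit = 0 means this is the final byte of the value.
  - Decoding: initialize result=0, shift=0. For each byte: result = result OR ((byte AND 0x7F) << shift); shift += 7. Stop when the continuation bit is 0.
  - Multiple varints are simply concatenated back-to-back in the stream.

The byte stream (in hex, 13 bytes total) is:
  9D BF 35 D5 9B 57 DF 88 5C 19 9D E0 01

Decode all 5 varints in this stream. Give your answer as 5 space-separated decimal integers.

Answer: 876445 1428949 1508447 25 28701

Derivation:
  byte[0]=0x9D cont=1 payload=0x1D=29: acc |= 29<<0 -> acc=29 shift=7
  byte[1]=0xBF cont=1 payload=0x3F=63: acc |= 63<<7 -> acc=8093 shift=14
  byte[2]=0x35 cont=0 payload=0x35=53: acc |= 53<<14 -> acc=876445 shift=21 [end]
Varint 1: bytes[0:3] = 9D BF 35 -> value 876445 (3 byte(s))
  byte[3]=0xD5 cont=1 payload=0x55=85: acc |= 85<<0 -> acc=85 shift=7
  byte[4]=0x9B cont=1 payload=0x1B=27: acc |= 27<<7 -> acc=3541 shift=14
  byte[5]=0x57 cont=0 payload=0x57=87: acc |= 87<<14 -> acc=1428949 shift=21 [end]
Varint 2: bytes[3:6] = D5 9B 57 -> value 1428949 (3 byte(s))
  byte[6]=0xDF cont=1 payload=0x5F=95: acc |= 95<<0 -> acc=95 shift=7
  byte[7]=0x88 cont=1 payload=0x08=8: acc |= 8<<7 -> acc=1119 shift=14
  byte[8]=0x5C cont=0 payload=0x5C=92: acc |= 92<<14 -> acc=1508447 shift=21 [end]
Varint 3: bytes[6:9] = DF 88 5C -> value 1508447 (3 byte(s))
  byte[9]=0x19 cont=0 payload=0x19=25: acc |= 25<<0 -> acc=25 shift=7 [end]
Varint 4: bytes[9:10] = 19 -> value 25 (1 byte(s))
  byte[10]=0x9D cont=1 payload=0x1D=29: acc |= 29<<0 -> acc=29 shift=7
  byte[11]=0xE0 cont=1 payload=0x60=96: acc |= 96<<7 -> acc=12317 shift=14
  byte[12]=0x01 cont=0 payload=0x01=1: acc |= 1<<14 -> acc=28701 shift=21 [end]
Varint 5: bytes[10:13] = 9D E0 01 -> value 28701 (3 byte(s))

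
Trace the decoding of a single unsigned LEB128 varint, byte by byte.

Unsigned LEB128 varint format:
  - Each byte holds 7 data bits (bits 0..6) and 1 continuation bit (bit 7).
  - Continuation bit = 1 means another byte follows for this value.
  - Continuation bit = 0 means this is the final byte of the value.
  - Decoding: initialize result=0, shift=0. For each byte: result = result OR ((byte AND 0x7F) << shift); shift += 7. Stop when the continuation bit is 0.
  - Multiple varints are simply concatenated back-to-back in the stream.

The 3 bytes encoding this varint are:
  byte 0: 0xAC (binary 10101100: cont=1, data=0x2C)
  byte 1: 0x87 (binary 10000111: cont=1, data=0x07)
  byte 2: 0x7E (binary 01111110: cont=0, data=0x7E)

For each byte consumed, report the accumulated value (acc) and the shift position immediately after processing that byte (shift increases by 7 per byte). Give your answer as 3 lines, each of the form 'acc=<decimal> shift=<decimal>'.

Answer: acc=44 shift=7
acc=940 shift=14
acc=2065324 shift=21

Derivation:
byte 0=0xAC: payload=0x2C=44, contrib = 44<<0 = 44; acc -> 44, shift -> 7
byte 1=0x87: payload=0x07=7, contrib = 7<<7 = 896; acc -> 940, shift -> 14
byte 2=0x7E: payload=0x7E=126, contrib = 126<<14 = 2064384; acc -> 2065324, shift -> 21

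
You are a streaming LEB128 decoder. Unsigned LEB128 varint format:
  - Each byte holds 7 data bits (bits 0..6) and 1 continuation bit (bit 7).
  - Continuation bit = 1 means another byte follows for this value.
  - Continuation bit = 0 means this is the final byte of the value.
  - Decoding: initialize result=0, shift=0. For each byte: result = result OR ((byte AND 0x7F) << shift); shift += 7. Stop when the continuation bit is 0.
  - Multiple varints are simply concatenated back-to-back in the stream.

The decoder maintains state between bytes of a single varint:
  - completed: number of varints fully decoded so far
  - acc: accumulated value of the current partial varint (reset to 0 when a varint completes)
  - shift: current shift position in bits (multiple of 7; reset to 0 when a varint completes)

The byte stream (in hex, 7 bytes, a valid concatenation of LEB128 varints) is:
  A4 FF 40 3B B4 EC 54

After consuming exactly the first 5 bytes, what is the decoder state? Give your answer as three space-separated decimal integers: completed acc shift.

byte[0]=0xA4 cont=1 payload=0x24: acc |= 36<<0 -> completed=0 acc=36 shift=7
byte[1]=0xFF cont=1 payload=0x7F: acc |= 127<<7 -> completed=0 acc=16292 shift=14
byte[2]=0x40 cont=0 payload=0x40: varint #1 complete (value=1064868); reset -> completed=1 acc=0 shift=0
byte[3]=0x3B cont=0 payload=0x3B: varint #2 complete (value=59); reset -> completed=2 acc=0 shift=0
byte[4]=0xB4 cont=1 payload=0x34: acc |= 52<<0 -> completed=2 acc=52 shift=7

Answer: 2 52 7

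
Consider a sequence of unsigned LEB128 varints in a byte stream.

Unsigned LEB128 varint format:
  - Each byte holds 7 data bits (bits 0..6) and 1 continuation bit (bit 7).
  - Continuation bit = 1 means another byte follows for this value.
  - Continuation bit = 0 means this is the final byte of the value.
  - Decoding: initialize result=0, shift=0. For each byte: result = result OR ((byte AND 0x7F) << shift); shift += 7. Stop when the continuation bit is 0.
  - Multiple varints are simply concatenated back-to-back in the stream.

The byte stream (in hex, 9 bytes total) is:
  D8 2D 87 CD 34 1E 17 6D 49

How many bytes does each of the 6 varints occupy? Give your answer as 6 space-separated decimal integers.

  byte[0]=0xD8 cont=1 payload=0x58=88: acc |= 88<<0 -> acc=88 shift=7
  byte[1]=0x2D cont=0 payload=0x2D=45: acc |= 45<<7 -> acc=5848 shift=14 [end]
Varint 1: bytes[0:2] = D8 2D -> value 5848 (2 byte(s))
  byte[2]=0x87 cont=1 payload=0x07=7: acc |= 7<<0 -> acc=7 shift=7
  byte[3]=0xCD cont=1 payload=0x4D=77: acc |= 77<<7 -> acc=9863 shift=14
  byte[4]=0x34 cont=0 payload=0x34=52: acc |= 52<<14 -> acc=861831 shift=21 [end]
Varint 2: bytes[2:5] = 87 CD 34 -> value 861831 (3 byte(s))
  byte[5]=0x1E cont=0 payload=0x1E=30: acc |= 30<<0 -> acc=30 shift=7 [end]
Varint 3: bytes[5:6] = 1E -> value 30 (1 byte(s))
  byte[6]=0x17 cont=0 payload=0x17=23: acc |= 23<<0 -> acc=23 shift=7 [end]
Varint 4: bytes[6:7] = 17 -> value 23 (1 byte(s))
  byte[7]=0x6D cont=0 payload=0x6D=109: acc |= 109<<0 -> acc=109 shift=7 [end]
Varint 5: bytes[7:8] = 6D -> value 109 (1 byte(s))
  byte[8]=0x49 cont=0 payload=0x49=73: acc |= 73<<0 -> acc=73 shift=7 [end]
Varint 6: bytes[8:9] = 49 -> value 73 (1 byte(s))

Answer: 2 3 1 1 1 1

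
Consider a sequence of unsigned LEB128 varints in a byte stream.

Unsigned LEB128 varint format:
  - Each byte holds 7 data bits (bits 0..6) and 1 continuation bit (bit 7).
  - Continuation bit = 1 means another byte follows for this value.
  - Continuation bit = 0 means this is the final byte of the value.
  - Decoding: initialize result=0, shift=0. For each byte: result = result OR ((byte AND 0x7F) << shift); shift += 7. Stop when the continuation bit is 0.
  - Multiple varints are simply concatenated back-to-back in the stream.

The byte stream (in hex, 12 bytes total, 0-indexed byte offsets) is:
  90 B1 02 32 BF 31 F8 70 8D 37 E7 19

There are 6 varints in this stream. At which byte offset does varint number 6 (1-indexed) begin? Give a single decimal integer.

  byte[0]=0x90 cont=1 payload=0x10=16: acc |= 16<<0 -> acc=16 shift=7
  byte[1]=0xB1 cont=1 payload=0x31=49: acc |= 49<<7 -> acc=6288 shift=14
  byte[2]=0x02 cont=0 payload=0x02=2: acc |= 2<<14 -> acc=39056 shift=21 [end]
Varint 1: bytes[0:3] = 90 B1 02 -> value 39056 (3 byte(s))
  byte[3]=0x32 cont=0 payload=0x32=50: acc |= 50<<0 -> acc=50 shift=7 [end]
Varint 2: bytes[3:4] = 32 -> value 50 (1 byte(s))
  byte[4]=0xBF cont=1 payload=0x3F=63: acc |= 63<<0 -> acc=63 shift=7
  byte[5]=0x31 cont=0 payload=0x31=49: acc |= 49<<7 -> acc=6335 shift=14 [end]
Varint 3: bytes[4:6] = BF 31 -> value 6335 (2 byte(s))
  byte[6]=0xF8 cont=1 payload=0x78=120: acc |= 120<<0 -> acc=120 shift=7
  byte[7]=0x70 cont=0 payload=0x70=112: acc |= 112<<7 -> acc=14456 shift=14 [end]
Varint 4: bytes[6:8] = F8 70 -> value 14456 (2 byte(s))
  byte[8]=0x8D cont=1 payload=0x0D=13: acc |= 13<<0 -> acc=13 shift=7
  byte[9]=0x37 cont=0 payload=0x37=55: acc |= 55<<7 -> acc=7053 shift=14 [end]
Varint 5: bytes[8:10] = 8D 37 -> value 7053 (2 byte(s))
  byte[10]=0xE7 cont=1 payload=0x67=103: acc |= 103<<0 -> acc=103 shift=7
  byte[11]=0x19 cont=0 payload=0x19=25: acc |= 25<<7 -> acc=3303 shift=14 [end]
Varint 6: bytes[10:12] = E7 19 -> value 3303 (2 byte(s))

Answer: 10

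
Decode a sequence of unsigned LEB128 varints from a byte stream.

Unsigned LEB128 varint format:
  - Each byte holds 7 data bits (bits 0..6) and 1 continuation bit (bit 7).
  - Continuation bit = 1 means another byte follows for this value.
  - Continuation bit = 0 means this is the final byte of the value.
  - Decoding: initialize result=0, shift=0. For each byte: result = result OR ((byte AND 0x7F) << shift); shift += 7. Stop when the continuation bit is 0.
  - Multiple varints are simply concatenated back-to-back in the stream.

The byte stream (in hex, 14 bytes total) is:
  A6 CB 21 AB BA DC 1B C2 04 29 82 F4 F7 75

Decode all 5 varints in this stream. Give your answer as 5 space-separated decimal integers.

  byte[0]=0xA6 cont=1 payload=0x26=38: acc |= 38<<0 -> acc=38 shift=7
  byte[1]=0xCB cont=1 payload=0x4B=75: acc |= 75<<7 -> acc=9638 shift=14
  byte[2]=0x21 cont=0 payload=0x21=33: acc |= 33<<14 -> acc=550310 shift=21 [end]
Varint 1: bytes[0:3] = A6 CB 21 -> value 550310 (3 byte(s))
  byte[3]=0xAB cont=1 payload=0x2B=43: acc |= 43<<0 -> acc=43 shift=7
  byte[4]=0xBA cont=1 payload=0x3A=58: acc |= 58<<7 -> acc=7467 shift=14
  byte[5]=0xDC cont=1 payload=0x5C=92: acc |= 92<<14 -> acc=1514795 shift=21
  byte[6]=0x1B cont=0 payload=0x1B=27: acc |= 27<<21 -> acc=58137899 shift=28 [end]
Varint 2: bytes[3:7] = AB BA DC 1B -> value 58137899 (4 byte(s))
  byte[7]=0xC2 cont=1 payload=0x42=66: acc |= 66<<0 -> acc=66 shift=7
  byte[8]=0x04 cont=0 payload=0x04=4: acc |= 4<<7 -> acc=578 shift=14 [end]
Varint 3: bytes[7:9] = C2 04 -> value 578 (2 byte(s))
  byte[9]=0x29 cont=0 payload=0x29=41: acc |= 41<<0 -> acc=41 shift=7 [end]
Varint 4: bytes[9:10] = 29 -> value 41 (1 byte(s))
  byte[10]=0x82 cont=1 payload=0x02=2: acc |= 2<<0 -> acc=2 shift=7
  byte[11]=0xF4 cont=1 payload=0x74=116: acc |= 116<<7 -> acc=14850 shift=14
  byte[12]=0xF7 cont=1 payload=0x77=119: acc |= 119<<14 -> acc=1964546 shift=21
  byte[13]=0x75 cont=0 payload=0x75=117: acc |= 117<<21 -> acc=247331330 shift=28 [end]
Varint 5: bytes[10:14] = 82 F4 F7 75 -> value 247331330 (4 byte(s))

Answer: 550310 58137899 578 41 247331330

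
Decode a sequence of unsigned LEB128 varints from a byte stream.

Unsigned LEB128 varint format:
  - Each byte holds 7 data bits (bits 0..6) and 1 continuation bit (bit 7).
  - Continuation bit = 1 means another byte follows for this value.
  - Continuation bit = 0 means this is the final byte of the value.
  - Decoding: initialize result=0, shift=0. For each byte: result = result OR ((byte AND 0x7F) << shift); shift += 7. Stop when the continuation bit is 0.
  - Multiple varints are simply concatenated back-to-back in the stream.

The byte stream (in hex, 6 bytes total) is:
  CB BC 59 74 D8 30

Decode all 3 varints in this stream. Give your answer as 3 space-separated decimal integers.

Answer: 1465931 116 6232

Derivation:
  byte[0]=0xCB cont=1 payload=0x4B=75: acc |= 75<<0 -> acc=75 shift=7
  byte[1]=0xBC cont=1 payload=0x3C=60: acc |= 60<<7 -> acc=7755 shift=14
  byte[2]=0x59 cont=0 payload=0x59=89: acc |= 89<<14 -> acc=1465931 shift=21 [end]
Varint 1: bytes[0:3] = CB BC 59 -> value 1465931 (3 byte(s))
  byte[3]=0x74 cont=0 payload=0x74=116: acc |= 116<<0 -> acc=116 shift=7 [end]
Varint 2: bytes[3:4] = 74 -> value 116 (1 byte(s))
  byte[4]=0xD8 cont=1 payload=0x58=88: acc |= 88<<0 -> acc=88 shift=7
  byte[5]=0x30 cont=0 payload=0x30=48: acc |= 48<<7 -> acc=6232 shift=14 [end]
Varint 3: bytes[4:6] = D8 30 -> value 6232 (2 byte(s))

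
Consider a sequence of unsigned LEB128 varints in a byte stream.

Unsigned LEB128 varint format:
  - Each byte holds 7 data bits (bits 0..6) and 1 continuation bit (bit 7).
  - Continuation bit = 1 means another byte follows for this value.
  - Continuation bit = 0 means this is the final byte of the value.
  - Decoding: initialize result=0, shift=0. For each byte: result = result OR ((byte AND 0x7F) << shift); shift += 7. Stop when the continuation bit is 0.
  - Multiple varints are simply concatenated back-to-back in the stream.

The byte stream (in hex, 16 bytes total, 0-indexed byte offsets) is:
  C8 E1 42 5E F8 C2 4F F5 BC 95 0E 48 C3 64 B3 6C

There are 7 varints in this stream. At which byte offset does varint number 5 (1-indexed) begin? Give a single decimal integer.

Answer: 11

Derivation:
  byte[0]=0xC8 cont=1 payload=0x48=72: acc |= 72<<0 -> acc=72 shift=7
  byte[1]=0xE1 cont=1 payload=0x61=97: acc |= 97<<7 -> acc=12488 shift=14
  byte[2]=0x42 cont=0 payload=0x42=66: acc |= 66<<14 -> acc=1093832 shift=21 [end]
Varint 1: bytes[0:3] = C8 E1 42 -> value 1093832 (3 byte(s))
  byte[3]=0x5E cont=0 payload=0x5E=94: acc |= 94<<0 -> acc=94 shift=7 [end]
Varint 2: bytes[3:4] = 5E -> value 94 (1 byte(s))
  byte[4]=0xF8 cont=1 payload=0x78=120: acc |= 120<<0 -> acc=120 shift=7
  byte[5]=0xC2 cont=1 payload=0x42=66: acc |= 66<<7 -> acc=8568 shift=14
  byte[6]=0x4F cont=0 payload=0x4F=79: acc |= 79<<14 -> acc=1302904 shift=21 [end]
Varint 3: bytes[4:7] = F8 C2 4F -> value 1302904 (3 byte(s))
  byte[7]=0xF5 cont=1 payload=0x75=117: acc |= 117<<0 -> acc=117 shift=7
  byte[8]=0xBC cont=1 payload=0x3C=60: acc |= 60<<7 -> acc=7797 shift=14
  byte[9]=0x95 cont=1 payload=0x15=21: acc |= 21<<14 -> acc=351861 shift=21
  byte[10]=0x0E cont=0 payload=0x0E=14: acc |= 14<<21 -> acc=29711989 shift=28 [end]
Varint 4: bytes[7:11] = F5 BC 95 0E -> value 29711989 (4 byte(s))
  byte[11]=0x48 cont=0 payload=0x48=72: acc |= 72<<0 -> acc=72 shift=7 [end]
Varint 5: bytes[11:12] = 48 -> value 72 (1 byte(s))
  byte[12]=0xC3 cont=1 payload=0x43=67: acc |= 67<<0 -> acc=67 shift=7
  byte[13]=0x64 cont=0 payload=0x64=100: acc |= 100<<7 -> acc=12867 shift=14 [end]
Varint 6: bytes[12:14] = C3 64 -> value 12867 (2 byte(s))
  byte[14]=0xB3 cont=1 payload=0x33=51: acc |= 51<<0 -> acc=51 shift=7
  byte[15]=0x6C cont=0 payload=0x6C=108: acc |= 108<<7 -> acc=13875 shift=14 [end]
Varint 7: bytes[14:16] = B3 6C -> value 13875 (2 byte(s))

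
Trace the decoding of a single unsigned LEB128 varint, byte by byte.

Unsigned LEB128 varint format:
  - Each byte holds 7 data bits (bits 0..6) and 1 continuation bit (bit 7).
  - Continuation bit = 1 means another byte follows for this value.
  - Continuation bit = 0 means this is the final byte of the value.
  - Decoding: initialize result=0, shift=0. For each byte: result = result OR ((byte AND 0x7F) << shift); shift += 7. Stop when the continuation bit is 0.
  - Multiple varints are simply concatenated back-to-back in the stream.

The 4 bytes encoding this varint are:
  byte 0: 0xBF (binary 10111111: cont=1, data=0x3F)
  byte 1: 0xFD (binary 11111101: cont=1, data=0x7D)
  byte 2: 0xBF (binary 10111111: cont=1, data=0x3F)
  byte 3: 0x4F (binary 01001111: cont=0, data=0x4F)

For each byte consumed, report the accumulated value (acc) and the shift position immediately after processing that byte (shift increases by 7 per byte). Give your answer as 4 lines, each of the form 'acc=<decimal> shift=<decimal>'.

Answer: acc=63 shift=7
acc=16063 shift=14
acc=1048255 shift=21
acc=166723263 shift=28

Derivation:
byte 0=0xBF: payload=0x3F=63, contrib = 63<<0 = 63; acc -> 63, shift -> 7
byte 1=0xFD: payload=0x7D=125, contrib = 125<<7 = 16000; acc -> 16063, shift -> 14
byte 2=0xBF: payload=0x3F=63, contrib = 63<<14 = 1032192; acc -> 1048255, shift -> 21
byte 3=0x4F: payload=0x4F=79, contrib = 79<<21 = 165675008; acc -> 166723263, shift -> 28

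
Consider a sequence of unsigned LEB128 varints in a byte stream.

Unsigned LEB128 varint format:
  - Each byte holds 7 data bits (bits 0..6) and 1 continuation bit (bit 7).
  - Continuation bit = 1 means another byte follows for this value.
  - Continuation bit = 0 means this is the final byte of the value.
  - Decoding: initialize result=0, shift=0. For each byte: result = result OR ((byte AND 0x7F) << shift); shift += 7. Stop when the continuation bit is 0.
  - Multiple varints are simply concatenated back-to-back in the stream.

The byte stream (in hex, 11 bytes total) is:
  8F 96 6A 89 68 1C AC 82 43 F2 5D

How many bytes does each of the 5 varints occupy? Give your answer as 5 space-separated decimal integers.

  byte[0]=0x8F cont=1 payload=0x0F=15: acc |= 15<<0 -> acc=15 shift=7
  byte[1]=0x96 cont=1 payload=0x16=22: acc |= 22<<7 -> acc=2831 shift=14
  byte[2]=0x6A cont=0 payload=0x6A=106: acc |= 106<<14 -> acc=1739535 shift=21 [end]
Varint 1: bytes[0:3] = 8F 96 6A -> value 1739535 (3 byte(s))
  byte[3]=0x89 cont=1 payload=0x09=9: acc |= 9<<0 -> acc=9 shift=7
  byte[4]=0x68 cont=0 payload=0x68=104: acc |= 104<<7 -> acc=13321 shift=14 [end]
Varint 2: bytes[3:5] = 89 68 -> value 13321 (2 byte(s))
  byte[5]=0x1C cont=0 payload=0x1C=28: acc |= 28<<0 -> acc=28 shift=7 [end]
Varint 3: bytes[5:6] = 1C -> value 28 (1 byte(s))
  byte[6]=0xAC cont=1 payload=0x2C=44: acc |= 44<<0 -> acc=44 shift=7
  byte[7]=0x82 cont=1 payload=0x02=2: acc |= 2<<7 -> acc=300 shift=14
  byte[8]=0x43 cont=0 payload=0x43=67: acc |= 67<<14 -> acc=1098028 shift=21 [end]
Varint 4: bytes[6:9] = AC 82 43 -> value 1098028 (3 byte(s))
  byte[9]=0xF2 cont=1 payload=0x72=114: acc |= 114<<0 -> acc=114 shift=7
  byte[10]=0x5D cont=0 payload=0x5D=93: acc |= 93<<7 -> acc=12018 shift=14 [end]
Varint 5: bytes[9:11] = F2 5D -> value 12018 (2 byte(s))

Answer: 3 2 1 3 2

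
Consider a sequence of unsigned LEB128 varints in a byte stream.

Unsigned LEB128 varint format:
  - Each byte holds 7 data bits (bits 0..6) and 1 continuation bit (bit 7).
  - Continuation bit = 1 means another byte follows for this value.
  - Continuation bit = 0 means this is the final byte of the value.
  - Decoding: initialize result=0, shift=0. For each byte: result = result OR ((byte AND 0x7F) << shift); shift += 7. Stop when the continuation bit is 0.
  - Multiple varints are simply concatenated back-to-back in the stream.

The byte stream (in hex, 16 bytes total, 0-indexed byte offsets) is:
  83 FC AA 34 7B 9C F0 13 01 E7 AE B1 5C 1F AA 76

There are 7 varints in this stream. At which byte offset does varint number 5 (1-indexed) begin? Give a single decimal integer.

  byte[0]=0x83 cont=1 payload=0x03=3: acc |= 3<<0 -> acc=3 shift=7
  byte[1]=0xFC cont=1 payload=0x7C=124: acc |= 124<<7 -> acc=15875 shift=14
  byte[2]=0xAA cont=1 payload=0x2A=42: acc |= 42<<14 -> acc=704003 shift=21
  byte[3]=0x34 cont=0 payload=0x34=52: acc |= 52<<21 -> acc=109755907 shift=28 [end]
Varint 1: bytes[0:4] = 83 FC AA 34 -> value 109755907 (4 byte(s))
  byte[4]=0x7B cont=0 payload=0x7B=123: acc |= 123<<0 -> acc=123 shift=7 [end]
Varint 2: bytes[4:5] = 7B -> value 123 (1 byte(s))
  byte[5]=0x9C cont=1 payload=0x1C=28: acc |= 28<<0 -> acc=28 shift=7
  byte[6]=0xF0 cont=1 payload=0x70=112: acc |= 112<<7 -> acc=14364 shift=14
  byte[7]=0x13 cont=0 payload=0x13=19: acc |= 19<<14 -> acc=325660 shift=21 [end]
Varint 3: bytes[5:8] = 9C F0 13 -> value 325660 (3 byte(s))
  byte[8]=0x01 cont=0 payload=0x01=1: acc |= 1<<0 -> acc=1 shift=7 [end]
Varint 4: bytes[8:9] = 01 -> value 1 (1 byte(s))
  byte[9]=0xE7 cont=1 payload=0x67=103: acc |= 103<<0 -> acc=103 shift=7
  byte[10]=0xAE cont=1 payload=0x2E=46: acc |= 46<<7 -> acc=5991 shift=14
  byte[11]=0xB1 cont=1 payload=0x31=49: acc |= 49<<14 -> acc=808807 shift=21
  byte[12]=0x5C cont=0 payload=0x5C=92: acc |= 92<<21 -> acc=193746791 shift=28 [end]
Varint 5: bytes[9:13] = E7 AE B1 5C -> value 193746791 (4 byte(s))
  byte[13]=0x1F cont=0 payload=0x1F=31: acc |= 31<<0 -> acc=31 shift=7 [end]
Varint 6: bytes[13:14] = 1F -> value 31 (1 byte(s))
  byte[14]=0xAA cont=1 payload=0x2A=42: acc |= 42<<0 -> acc=42 shift=7
  byte[15]=0x76 cont=0 payload=0x76=118: acc |= 118<<7 -> acc=15146 shift=14 [end]
Varint 7: bytes[14:16] = AA 76 -> value 15146 (2 byte(s))

Answer: 9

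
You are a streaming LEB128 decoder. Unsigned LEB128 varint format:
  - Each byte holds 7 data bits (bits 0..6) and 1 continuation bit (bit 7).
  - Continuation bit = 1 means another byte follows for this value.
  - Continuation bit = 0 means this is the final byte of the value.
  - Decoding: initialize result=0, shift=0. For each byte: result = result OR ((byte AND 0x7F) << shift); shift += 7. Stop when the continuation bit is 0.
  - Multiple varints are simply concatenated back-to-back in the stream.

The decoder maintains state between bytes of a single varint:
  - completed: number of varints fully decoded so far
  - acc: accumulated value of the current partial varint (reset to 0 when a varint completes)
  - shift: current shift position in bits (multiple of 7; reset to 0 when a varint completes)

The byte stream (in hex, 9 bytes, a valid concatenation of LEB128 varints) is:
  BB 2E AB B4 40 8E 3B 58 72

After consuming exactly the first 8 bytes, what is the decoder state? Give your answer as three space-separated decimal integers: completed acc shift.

Answer: 4 0 0

Derivation:
byte[0]=0xBB cont=1 payload=0x3B: acc |= 59<<0 -> completed=0 acc=59 shift=7
byte[1]=0x2E cont=0 payload=0x2E: varint #1 complete (value=5947); reset -> completed=1 acc=0 shift=0
byte[2]=0xAB cont=1 payload=0x2B: acc |= 43<<0 -> completed=1 acc=43 shift=7
byte[3]=0xB4 cont=1 payload=0x34: acc |= 52<<7 -> completed=1 acc=6699 shift=14
byte[4]=0x40 cont=0 payload=0x40: varint #2 complete (value=1055275); reset -> completed=2 acc=0 shift=0
byte[5]=0x8E cont=1 payload=0x0E: acc |= 14<<0 -> completed=2 acc=14 shift=7
byte[6]=0x3B cont=0 payload=0x3B: varint #3 complete (value=7566); reset -> completed=3 acc=0 shift=0
byte[7]=0x58 cont=0 payload=0x58: varint #4 complete (value=88); reset -> completed=4 acc=0 shift=0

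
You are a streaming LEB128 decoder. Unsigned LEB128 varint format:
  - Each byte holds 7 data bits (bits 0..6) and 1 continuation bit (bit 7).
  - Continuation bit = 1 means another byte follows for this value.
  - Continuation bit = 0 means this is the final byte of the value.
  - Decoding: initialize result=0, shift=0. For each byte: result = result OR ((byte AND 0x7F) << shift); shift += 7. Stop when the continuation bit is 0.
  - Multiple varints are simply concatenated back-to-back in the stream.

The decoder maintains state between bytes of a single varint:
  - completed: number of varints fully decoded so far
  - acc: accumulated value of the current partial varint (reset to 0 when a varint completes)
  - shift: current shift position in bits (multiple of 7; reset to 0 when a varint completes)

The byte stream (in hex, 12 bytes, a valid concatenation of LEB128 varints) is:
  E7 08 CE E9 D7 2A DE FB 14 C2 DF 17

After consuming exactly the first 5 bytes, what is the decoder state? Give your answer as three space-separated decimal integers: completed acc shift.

Answer: 1 1438926 21

Derivation:
byte[0]=0xE7 cont=1 payload=0x67: acc |= 103<<0 -> completed=0 acc=103 shift=7
byte[1]=0x08 cont=0 payload=0x08: varint #1 complete (value=1127); reset -> completed=1 acc=0 shift=0
byte[2]=0xCE cont=1 payload=0x4E: acc |= 78<<0 -> completed=1 acc=78 shift=7
byte[3]=0xE9 cont=1 payload=0x69: acc |= 105<<7 -> completed=1 acc=13518 shift=14
byte[4]=0xD7 cont=1 payload=0x57: acc |= 87<<14 -> completed=1 acc=1438926 shift=21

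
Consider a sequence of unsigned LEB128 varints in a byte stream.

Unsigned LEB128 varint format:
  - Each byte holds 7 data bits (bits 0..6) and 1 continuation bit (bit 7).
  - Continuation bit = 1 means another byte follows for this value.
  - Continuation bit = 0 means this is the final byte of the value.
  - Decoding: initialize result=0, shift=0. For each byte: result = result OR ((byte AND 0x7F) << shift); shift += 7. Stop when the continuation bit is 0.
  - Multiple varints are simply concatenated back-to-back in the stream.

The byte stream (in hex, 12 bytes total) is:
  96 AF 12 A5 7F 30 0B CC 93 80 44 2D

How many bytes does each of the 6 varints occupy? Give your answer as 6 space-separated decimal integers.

  byte[0]=0x96 cont=1 payload=0x16=22: acc |= 22<<0 -> acc=22 shift=7
  byte[1]=0xAF cont=1 payload=0x2F=47: acc |= 47<<7 -> acc=6038 shift=14
  byte[2]=0x12 cont=0 payload=0x12=18: acc |= 18<<14 -> acc=300950 shift=21 [end]
Varint 1: bytes[0:3] = 96 AF 12 -> value 300950 (3 byte(s))
  byte[3]=0xA5 cont=1 payload=0x25=37: acc |= 37<<0 -> acc=37 shift=7
  byte[4]=0x7F cont=0 payload=0x7F=127: acc |= 127<<7 -> acc=16293 shift=14 [end]
Varint 2: bytes[3:5] = A5 7F -> value 16293 (2 byte(s))
  byte[5]=0x30 cont=0 payload=0x30=48: acc |= 48<<0 -> acc=48 shift=7 [end]
Varint 3: bytes[5:6] = 30 -> value 48 (1 byte(s))
  byte[6]=0x0B cont=0 payload=0x0B=11: acc |= 11<<0 -> acc=11 shift=7 [end]
Varint 4: bytes[6:7] = 0B -> value 11 (1 byte(s))
  byte[7]=0xCC cont=1 payload=0x4C=76: acc |= 76<<0 -> acc=76 shift=7
  byte[8]=0x93 cont=1 payload=0x13=19: acc |= 19<<7 -> acc=2508 shift=14
  byte[9]=0x80 cont=1 payload=0x00=0: acc |= 0<<14 -> acc=2508 shift=21
  byte[10]=0x44 cont=0 payload=0x44=68: acc |= 68<<21 -> acc=142608844 shift=28 [end]
Varint 5: bytes[7:11] = CC 93 80 44 -> value 142608844 (4 byte(s))
  byte[11]=0x2D cont=0 payload=0x2D=45: acc |= 45<<0 -> acc=45 shift=7 [end]
Varint 6: bytes[11:12] = 2D -> value 45 (1 byte(s))

Answer: 3 2 1 1 4 1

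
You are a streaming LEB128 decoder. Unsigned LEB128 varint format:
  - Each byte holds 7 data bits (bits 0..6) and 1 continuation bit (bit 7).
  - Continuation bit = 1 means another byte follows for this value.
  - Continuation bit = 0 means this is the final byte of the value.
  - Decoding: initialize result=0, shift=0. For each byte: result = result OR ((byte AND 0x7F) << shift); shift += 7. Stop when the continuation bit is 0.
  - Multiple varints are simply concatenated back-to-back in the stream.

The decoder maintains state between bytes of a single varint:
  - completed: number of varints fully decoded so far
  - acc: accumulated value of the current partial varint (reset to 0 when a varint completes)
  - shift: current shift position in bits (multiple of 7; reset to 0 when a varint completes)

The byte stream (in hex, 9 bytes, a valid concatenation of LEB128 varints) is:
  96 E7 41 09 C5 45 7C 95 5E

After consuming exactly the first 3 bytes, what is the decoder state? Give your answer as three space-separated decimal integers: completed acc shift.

Answer: 1 0 0

Derivation:
byte[0]=0x96 cont=1 payload=0x16: acc |= 22<<0 -> completed=0 acc=22 shift=7
byte[1]=0xE7 cont=1 payload=0x67: acc |= 103<<7 -> completed=0 acc=13206 shift=14
byte[2]=0x41 cont=0 payload=0x41: varint #1 complete (value=1078166); reset -> completed=1 acc=0 shift=0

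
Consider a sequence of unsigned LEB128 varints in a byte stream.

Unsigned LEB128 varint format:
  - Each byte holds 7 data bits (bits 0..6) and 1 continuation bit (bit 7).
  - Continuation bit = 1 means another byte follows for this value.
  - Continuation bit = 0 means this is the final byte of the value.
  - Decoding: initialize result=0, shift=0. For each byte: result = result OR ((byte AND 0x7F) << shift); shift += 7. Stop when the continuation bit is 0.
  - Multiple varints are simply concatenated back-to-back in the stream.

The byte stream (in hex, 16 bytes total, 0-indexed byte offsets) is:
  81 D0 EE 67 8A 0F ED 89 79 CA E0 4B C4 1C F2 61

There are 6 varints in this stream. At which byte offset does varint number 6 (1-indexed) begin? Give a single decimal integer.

Answer: 14

Derivation:
  byte[0]=0x81 cont=1 payload=0x01=1: acc |= 1<<0 -> acc=1 shift=7
  byte[1]=0xD0 cont=1 payload=0x50=80: acc |= 80<<7 -> acc=10241 shift=14
  byte[2]=0xEE cont=1 payload=0x6E=110: acc |= 110<<14 -> acc=1812481 shift=21
  byte[3]=0x67 cont=0 payload=0x67=103: acc |= 103<<21 -> acc=217819137 shift=28 [end]
Varint 1: bytes[0:4] = 81 D0 EE 67 -> value 217819137 (4 byte(s))
  byte[4]=0x8A cont=1 payload=0x0A=10: acc |= 10<<0 -> acc=10 shift=7
  byte[5]=0x0F cont=0 payload=0x0F=15: acc |= 15<<7 -> acc=1930 shift=14 [end]
Varint 2: bytes[4:6] = 8A 0F -> value 1930 (2 byte(s))
  byte[6]=0xED cont=1 payload=0x6D=109: acc |= 109<<0 -> acc=109 shift=7
  byte[7]=0x89 cont=1 payload=0x09=9: acc |= 9<<7 -> acc=1261 shift=14
  byte[8]=0x79 cont=0 payload=0x79=121: acc |= 121<<14 -> acc=1983725 shift=21 [end]
Varint 3: bytes[6:9] = ED 89 79 -> value 1983725 (3 byte(s))
  byte[9]=0xCA cont=1 payload=0x4A=74: acc |= 74<<0 -> acc=74 shift=7
  byte[10]=0xE0 cont=1 payload=0x60=96: acc |= 96<<7 -> acc=12362 shift=14
  byte[11]=0x4B cont=0 payload=0x4B=75: acc |= 75<<14 -> acc=1241162 shift=21 [end]
Varint 4: bytes[9:12] = CA E0 4B -> value 1241162 (3 byte(s))
  byte[12]=0xC4 cont=1 payload=0x44=68: acc |= 68<<0 -> acc=68 shift=7
  byte[13]=0x1C cont=0 payload=0x1C=28: acc |= 28<<7 -> acc=3652 shift=14 [end]
Varint 5: bytes[12:14] = C4 1C -> value 3652 (2 byte(s))
  byte[14]=0xF2 cont=1 payload=0x72=114: acc |= 114<<0 -> acc=114 shift=7
  byte[15]=0x61 cont=0 payload=0x61=97: acc |= 97<<7 -> acc=12530 shift=14 [end]
Varint 6: bytes[14:16] = F2 61 -> value 12530 (2 byte(s))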